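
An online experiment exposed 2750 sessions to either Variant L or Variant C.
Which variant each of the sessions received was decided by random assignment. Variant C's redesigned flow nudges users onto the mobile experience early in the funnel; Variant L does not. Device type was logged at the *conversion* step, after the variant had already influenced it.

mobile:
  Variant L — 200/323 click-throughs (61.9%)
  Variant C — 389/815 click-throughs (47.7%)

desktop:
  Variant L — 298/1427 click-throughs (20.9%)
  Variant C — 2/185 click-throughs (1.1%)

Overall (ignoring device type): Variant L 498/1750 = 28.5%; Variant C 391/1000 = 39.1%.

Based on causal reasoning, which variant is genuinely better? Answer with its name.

Variant C

The device type-specific comparison favours Variant L throughout, but the pooled figures favour Variant C. The question is whether to condition on device type.
Device type is downstream of the variant. One should not condition on a consequence of treatment, so the overall rates are the right comparison.
Pooled: Variant L 28.5% vs Variant C 39.1%; Variant C is higher overall.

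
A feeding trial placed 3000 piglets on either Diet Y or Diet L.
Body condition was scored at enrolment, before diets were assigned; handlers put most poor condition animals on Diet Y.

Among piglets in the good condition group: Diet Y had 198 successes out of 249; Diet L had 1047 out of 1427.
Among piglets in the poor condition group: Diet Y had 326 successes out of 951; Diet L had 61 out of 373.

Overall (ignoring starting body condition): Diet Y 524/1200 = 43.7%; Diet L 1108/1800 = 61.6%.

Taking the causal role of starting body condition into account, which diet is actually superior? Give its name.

Diet Y is higher inside every starting body condition stratum but Diet L is higher in aggregate. Whether to stratify depends on how starting body condition relates to the diet.
Starting body condition differs across diets for reasons unrelated to any effect of the diet itself, and it separately predicts the outcome — a classic confounder. We must compare within starting body condition levels.
Within each level — good condition: 79.5% vs 73.4%; poor condition: 34.3% vs 16.4% — Diet Y is higher every time.

Diet Y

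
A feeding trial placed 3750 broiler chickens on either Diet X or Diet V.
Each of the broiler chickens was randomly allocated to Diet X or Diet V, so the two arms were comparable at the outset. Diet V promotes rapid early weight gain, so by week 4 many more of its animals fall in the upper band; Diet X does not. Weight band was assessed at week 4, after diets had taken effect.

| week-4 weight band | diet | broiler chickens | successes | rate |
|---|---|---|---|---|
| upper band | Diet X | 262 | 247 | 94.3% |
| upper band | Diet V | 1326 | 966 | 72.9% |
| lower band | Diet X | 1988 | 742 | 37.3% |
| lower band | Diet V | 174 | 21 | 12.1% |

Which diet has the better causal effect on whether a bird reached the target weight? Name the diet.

Diet V

Within every week-4 weight band level Diet X has the higher rate, yet pooled Diet V does — Simpson's reversal.
The distribution of week-4 weight band is itself part of what the diet does — it is an intermediate outcome. Holding it fixed would remove that part of the effect; the total effect is the pooled difference.
Pooled: Diet X 44.0% vs Diet V 65.8%; Diet V is higher overall.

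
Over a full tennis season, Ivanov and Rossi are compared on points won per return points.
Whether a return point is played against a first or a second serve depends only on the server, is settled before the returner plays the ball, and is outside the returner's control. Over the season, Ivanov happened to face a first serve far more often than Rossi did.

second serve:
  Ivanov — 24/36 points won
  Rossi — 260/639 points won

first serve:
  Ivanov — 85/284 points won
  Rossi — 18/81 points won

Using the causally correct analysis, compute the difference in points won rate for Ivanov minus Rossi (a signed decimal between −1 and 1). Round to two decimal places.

+0.20

Here serve type is a common cause — it drives both which player a case falls under and the outcome. The crude comparison mixes populations; the stratum-specific rates are the causally relevant ones.
Adjusting over the population distribution of serve type: 0.649·(0.667−0.407) + 0.351·(0.299−0.222) = +0.196.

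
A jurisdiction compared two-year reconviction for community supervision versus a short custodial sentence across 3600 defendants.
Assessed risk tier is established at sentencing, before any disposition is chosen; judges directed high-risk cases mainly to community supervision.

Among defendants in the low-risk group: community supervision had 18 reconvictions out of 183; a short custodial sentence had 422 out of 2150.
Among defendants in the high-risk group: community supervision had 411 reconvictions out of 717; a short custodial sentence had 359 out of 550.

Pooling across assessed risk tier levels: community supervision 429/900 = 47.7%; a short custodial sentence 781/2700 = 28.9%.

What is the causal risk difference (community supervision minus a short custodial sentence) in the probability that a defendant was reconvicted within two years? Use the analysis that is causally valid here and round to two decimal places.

The imbalance in assessed risk tier arose from how defendants were allocated, not from anything the disposition did; and assessed risk tier independently affects the outcome. The pooled gap is confounded — condition on assessed risk tier.
Adjusting over the population distribution of assessed risk tier: 0.648·(0.098−0.196) + 0.352·(0.573−0.653) = -0.091.

-0.09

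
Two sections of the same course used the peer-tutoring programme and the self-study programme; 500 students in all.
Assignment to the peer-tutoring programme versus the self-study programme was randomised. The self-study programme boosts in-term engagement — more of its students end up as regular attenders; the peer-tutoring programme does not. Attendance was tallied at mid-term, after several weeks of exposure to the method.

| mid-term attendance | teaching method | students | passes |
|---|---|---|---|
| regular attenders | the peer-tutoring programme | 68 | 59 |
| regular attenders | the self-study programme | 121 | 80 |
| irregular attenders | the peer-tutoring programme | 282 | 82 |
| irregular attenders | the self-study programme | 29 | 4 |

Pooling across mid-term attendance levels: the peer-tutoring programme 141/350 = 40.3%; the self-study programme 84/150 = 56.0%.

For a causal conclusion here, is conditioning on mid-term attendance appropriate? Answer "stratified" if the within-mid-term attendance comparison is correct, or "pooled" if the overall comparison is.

Within every mid-term attendance level the peer-tutoring programme has the higher rate, yet pooled the self-study programme does — Simpson's reversal.
Because the teaching method influences mid-term attendance, mid-term attendance is a post-treatment mediator, not a confounder. Stratifying on it would bias the estimate; the causal effect is the crude pooled difference.
Pooled: the peer-tutoring programme 40.3% vs the self-study programme 56.0%; the self-study programme is higher overall.

pooled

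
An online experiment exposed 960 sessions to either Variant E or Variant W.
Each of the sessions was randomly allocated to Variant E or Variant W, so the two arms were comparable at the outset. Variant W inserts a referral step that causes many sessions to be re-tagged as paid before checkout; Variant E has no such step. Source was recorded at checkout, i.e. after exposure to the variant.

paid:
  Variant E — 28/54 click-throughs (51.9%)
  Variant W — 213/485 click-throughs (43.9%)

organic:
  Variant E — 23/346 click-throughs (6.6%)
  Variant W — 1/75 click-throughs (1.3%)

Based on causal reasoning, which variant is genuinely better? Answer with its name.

Variant W

Within every traffic source level Variant E has the higher rate, yet pooled Variant W does — Simpson's reversal.
Traffic source here is a post-treatment variable shaped by the variant; conditioning on it would introduce bias rather than remove it. The overall comparison is the causal one.
Pooled: Variant E 12.8% vs Variant W 38.2%; Variant W is higher overall.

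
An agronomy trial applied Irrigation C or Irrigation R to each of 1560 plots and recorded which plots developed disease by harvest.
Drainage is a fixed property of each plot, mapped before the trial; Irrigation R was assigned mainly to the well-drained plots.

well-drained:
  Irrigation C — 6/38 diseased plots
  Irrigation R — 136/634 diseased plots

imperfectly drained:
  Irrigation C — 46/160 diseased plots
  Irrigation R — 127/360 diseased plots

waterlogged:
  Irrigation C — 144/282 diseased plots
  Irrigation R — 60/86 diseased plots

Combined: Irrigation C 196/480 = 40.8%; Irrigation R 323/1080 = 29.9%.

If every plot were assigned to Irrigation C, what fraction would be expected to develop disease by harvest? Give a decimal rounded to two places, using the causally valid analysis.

0.28

The stratified and pooled comparisons disagree (Irrigation C wins within each field drainage; Irrigation R wins overall), so the answer turns on the causal role of field drainage.
Field drainage satisfies the back-door criterion: it is not a descendant of the irrigation, and it blocks the spurious path from irrigation to outcome. Adjusting for it (i.e., using the within-field drainage rates) gives the causal effect.
Standardising Irrigation C to the population field drainage mix: 0.431·6/38 + 0.333·46/160 + 0.236·144/282 = 0.284.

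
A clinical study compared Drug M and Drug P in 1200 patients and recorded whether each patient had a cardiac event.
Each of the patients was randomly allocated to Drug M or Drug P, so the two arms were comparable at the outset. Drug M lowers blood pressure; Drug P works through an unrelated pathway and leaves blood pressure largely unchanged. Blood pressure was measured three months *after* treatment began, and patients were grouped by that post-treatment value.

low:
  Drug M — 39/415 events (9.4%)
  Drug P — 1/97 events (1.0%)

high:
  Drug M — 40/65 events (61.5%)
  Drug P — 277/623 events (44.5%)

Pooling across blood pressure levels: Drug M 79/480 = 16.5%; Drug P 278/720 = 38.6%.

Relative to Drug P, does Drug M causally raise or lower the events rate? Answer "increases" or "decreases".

decreases

Drug P is lower inside every blood pressure stratum but Drug M is lower in aggregate. Whether to stratify depends on how blood pressure relates to the drug.
Because the drug influences blood pressure, blood pressure is a post-treatment mediator, not a confounder. Stratifying on it would bias the estimate; the causal effect is the crude pooled difference.
Pooled: Drug M 16.5% vs Drug P 38.6%; Drug M is lower overall.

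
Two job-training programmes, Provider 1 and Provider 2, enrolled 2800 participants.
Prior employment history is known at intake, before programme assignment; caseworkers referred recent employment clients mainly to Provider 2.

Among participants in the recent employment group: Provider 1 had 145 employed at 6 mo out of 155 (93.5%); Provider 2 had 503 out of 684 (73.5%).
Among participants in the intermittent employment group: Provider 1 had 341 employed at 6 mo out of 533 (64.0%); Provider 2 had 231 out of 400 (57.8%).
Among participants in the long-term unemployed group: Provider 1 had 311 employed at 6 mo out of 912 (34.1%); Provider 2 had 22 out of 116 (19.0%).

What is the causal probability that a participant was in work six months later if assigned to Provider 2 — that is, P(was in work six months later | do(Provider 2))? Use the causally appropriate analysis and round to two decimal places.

0.48

The prior employment history-specific comparison favours Provider 1 throughout, but the pooled figures favour Provider 2. The question is whether to condition on prior employment history.
Prior employment history differs across programmes for reasons unrelated to any effect of the programme itself, and it separately predicts the outcome — a classic confounder. We must compare within prior employment history levels.
Standardising Provider 2 to the population prior employment history mix: 0.300·503/684 + 0.333·231/400 + 0.367·22/116 = 0.482.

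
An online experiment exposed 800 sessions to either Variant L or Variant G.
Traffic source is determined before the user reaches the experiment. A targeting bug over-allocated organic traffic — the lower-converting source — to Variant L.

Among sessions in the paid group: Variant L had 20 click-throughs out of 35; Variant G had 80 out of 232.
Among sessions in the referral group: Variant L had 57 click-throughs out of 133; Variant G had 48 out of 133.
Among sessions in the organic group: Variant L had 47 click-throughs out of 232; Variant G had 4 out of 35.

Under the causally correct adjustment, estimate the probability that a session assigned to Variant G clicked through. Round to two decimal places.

The stratified and pooled comparisons disagree (Variant L wins within each traffic source; Variant G wins overall), so the answer turns on the causal role of traffic source.
Traffic source differs across variants for reasons unrelated to any effect of the variant itself, and it separately predicts the outcome — a classic confounder. We must compare within traffic source levels.
Standardising Variant G to the population traffic source mix: 0.334·80/232 + 0.333·48/133 + 0.334·4/35 = 0.273.

0.27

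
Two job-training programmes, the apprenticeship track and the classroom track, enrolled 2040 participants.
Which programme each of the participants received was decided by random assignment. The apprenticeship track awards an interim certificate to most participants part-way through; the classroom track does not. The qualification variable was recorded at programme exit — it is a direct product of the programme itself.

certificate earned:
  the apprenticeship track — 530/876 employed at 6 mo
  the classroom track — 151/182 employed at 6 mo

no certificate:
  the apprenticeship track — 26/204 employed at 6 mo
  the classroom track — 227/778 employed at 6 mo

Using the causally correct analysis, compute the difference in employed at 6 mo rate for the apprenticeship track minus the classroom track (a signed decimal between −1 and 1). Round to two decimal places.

+0.12

Within every qualification attained during the programme level the classroom track has the higher rate, yet pooled the apprenticeship track does — Simpson's reversal.
Qualification attained during the programme is downstream of the programme. One should not condition on a consequence of treatment, so the overall rates are the right comparison.
The causal difference is the pooled difference: 0.515 − 0.394 = +0.121.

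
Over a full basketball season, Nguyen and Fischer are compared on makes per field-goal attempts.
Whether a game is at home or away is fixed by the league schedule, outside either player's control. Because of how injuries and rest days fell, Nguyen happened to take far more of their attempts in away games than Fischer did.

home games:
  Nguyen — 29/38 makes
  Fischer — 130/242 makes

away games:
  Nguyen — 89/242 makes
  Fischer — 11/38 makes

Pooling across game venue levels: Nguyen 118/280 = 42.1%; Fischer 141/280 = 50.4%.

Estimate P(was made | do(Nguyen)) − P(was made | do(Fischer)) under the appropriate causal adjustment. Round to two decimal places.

+0.15

Nguyen is higher inside every game venue stratum but Fischer is higher in aggregate. Whether to stratify depends on how game venue relates to the player.
Game venue satisfies the back-door criterion: it is not a descendant of the player, and it blocks the spurious path from player to outcome. Adjusting for it (i.e., using the within-game venue rates) gives the causal effect.
Adjusting over the population distribution of game venue: 0.500·(0.763−0.537) + 0.500·(0.368−0.289) = +0.152.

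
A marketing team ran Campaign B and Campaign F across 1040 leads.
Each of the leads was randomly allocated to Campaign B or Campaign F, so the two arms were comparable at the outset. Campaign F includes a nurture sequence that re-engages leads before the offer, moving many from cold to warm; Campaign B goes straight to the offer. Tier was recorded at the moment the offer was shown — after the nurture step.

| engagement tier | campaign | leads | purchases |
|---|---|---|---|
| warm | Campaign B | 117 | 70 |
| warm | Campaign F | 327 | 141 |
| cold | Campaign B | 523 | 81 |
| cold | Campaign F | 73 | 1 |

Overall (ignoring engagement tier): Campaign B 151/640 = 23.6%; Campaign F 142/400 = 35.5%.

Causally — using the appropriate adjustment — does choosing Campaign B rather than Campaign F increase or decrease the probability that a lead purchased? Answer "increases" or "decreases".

decreases

Engagement tier is recorded after the campaign and is itself shifted by it — it sits on the causal path from campaign to outcome. Conditioning on a mediator would strip out part of the effect we want; the pooled comparison gives the total causal effect.
Pooled: Campaign B 23.6% vs Campaign F 35.5%; Campaign F is higher overall.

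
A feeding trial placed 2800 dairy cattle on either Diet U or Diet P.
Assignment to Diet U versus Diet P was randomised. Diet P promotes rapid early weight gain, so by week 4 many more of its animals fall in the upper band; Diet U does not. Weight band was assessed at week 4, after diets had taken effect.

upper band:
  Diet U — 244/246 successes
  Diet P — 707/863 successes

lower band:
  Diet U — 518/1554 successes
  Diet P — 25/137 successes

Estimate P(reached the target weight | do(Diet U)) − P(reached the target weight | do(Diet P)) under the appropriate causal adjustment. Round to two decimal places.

-0.31

Week-4 weight band here is a post-treatment variable shaped by the diet; conditioning on it would introduce bias rather than remove it. The overall comparison is the causal one.
The causal difference is the pooled difference: 0.423 − 0.732 = -0.309.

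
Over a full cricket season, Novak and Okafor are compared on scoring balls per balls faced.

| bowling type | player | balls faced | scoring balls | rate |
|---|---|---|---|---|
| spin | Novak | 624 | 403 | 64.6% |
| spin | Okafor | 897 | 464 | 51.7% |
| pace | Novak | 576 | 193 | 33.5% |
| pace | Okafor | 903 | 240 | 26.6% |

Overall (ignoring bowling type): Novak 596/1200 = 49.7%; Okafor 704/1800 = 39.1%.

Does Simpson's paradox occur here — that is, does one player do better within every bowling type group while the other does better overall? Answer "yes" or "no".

no

Within each bowling type level (spin 64.6% vs 51.7%; pace 33.5% vs 26.6%), Novak has the higher rate every time. Pooled: 49.7% vs 39.1% — Novak has the higher rate overall. They agree.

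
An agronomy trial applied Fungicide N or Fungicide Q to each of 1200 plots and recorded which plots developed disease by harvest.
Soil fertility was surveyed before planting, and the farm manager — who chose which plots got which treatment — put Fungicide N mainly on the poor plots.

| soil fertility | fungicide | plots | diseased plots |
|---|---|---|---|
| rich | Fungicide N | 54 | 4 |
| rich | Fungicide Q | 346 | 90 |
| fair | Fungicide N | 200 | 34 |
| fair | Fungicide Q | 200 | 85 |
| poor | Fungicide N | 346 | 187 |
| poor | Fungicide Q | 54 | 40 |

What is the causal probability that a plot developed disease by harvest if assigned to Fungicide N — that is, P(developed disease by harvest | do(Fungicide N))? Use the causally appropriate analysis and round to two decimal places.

0.26

Nothing the fungicide does changes soil fertility; the imbalance is an allocation artefact. With soil fertility also predicting the outcome, the pooled figure is confounded, and the within-stratum comparison is the causal one.
Standardising Fungicide N to the population soil fertility mix: 0.333·4/54 + 0.333·34/200 + 0.333·187/346 = 0.262.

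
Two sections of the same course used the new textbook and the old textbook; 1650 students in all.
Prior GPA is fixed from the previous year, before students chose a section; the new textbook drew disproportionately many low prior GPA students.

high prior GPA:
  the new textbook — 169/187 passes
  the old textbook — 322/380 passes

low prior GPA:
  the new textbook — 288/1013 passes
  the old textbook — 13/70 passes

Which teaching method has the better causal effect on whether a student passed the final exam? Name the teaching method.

the new textbook

Within every prior GPA band level the new textbook has the higher rate, yet pooled the old textbook does — Simpson's reversal.
Prior GPA band differs across teaching methods for reasons unrelated to any effect of the teaching method itself, and it separately predicts the outcome — a classic confounder. We must compare within prior GPA band levels.
Within each level — high prior GPA: 90.4% vs 84.7%; low prior GPA: 28.4% vs 18.6% — the new textbook is higher every time.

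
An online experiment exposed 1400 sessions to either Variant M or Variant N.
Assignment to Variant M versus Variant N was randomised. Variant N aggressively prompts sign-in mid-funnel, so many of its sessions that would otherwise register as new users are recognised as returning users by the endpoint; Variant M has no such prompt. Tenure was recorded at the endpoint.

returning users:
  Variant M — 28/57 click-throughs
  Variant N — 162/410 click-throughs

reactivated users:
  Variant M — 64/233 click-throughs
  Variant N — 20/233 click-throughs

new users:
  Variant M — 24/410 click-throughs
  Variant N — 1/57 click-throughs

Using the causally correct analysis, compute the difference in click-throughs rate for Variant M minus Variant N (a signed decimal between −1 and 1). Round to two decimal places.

The stratified and pooled comparisons disagree (Variant M wins within each user tenure; Variant N wins overall), so the answer turns on the causal role of user tenure.
The distribution of user tenure is itself part of what the variant does — it is an intermediate outcome. Holding it fixed would remove that part of the effect; the total effect is the pooled difference.
The causal difference is the pooled difference: 0.166 − 0.261 = -0.096.

-0.10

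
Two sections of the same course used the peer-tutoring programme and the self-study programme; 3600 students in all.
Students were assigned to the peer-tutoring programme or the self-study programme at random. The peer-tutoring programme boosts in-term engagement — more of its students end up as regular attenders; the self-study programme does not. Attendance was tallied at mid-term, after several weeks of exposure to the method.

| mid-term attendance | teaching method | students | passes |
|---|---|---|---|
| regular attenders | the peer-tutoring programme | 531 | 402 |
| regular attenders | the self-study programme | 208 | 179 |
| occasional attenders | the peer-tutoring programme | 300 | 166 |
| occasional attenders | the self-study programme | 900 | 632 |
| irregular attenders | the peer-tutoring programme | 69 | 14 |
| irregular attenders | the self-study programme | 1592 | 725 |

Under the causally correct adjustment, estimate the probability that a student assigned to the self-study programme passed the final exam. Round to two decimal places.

0.57

The mid-term attendance-specific comparison favours the self-study programme throughout, but the pooled figures favour the peer-tutoring programme. The question is whether to condition on mid-term attendance.
Mid-term attendance is recorded after the teaching method and is itself shifted by it — it sits on the causal path from teaching method to outcome. Conditioning on a mediator would strip out part of the effect we want; the pooled comparison gives the total causal effect.
So P(outcome | do(the self-study programme)) is just the pooled rate for the self-study programme: 1536/2700 = 0.569.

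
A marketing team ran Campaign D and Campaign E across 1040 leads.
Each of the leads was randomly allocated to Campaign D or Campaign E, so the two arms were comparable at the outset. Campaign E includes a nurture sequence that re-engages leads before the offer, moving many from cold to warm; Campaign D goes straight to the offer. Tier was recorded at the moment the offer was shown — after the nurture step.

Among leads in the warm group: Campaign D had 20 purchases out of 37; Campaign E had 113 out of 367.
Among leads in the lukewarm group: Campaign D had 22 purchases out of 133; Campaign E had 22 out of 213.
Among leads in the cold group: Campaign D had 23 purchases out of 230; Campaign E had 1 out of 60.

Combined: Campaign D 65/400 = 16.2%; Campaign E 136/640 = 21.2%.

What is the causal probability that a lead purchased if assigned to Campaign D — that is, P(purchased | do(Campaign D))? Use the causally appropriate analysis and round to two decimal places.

0.16

The stratified and pooled comparisons disagree (Campaign D wins within each engagement tier; Campaign E wins overall), so the answer turns on the causal role of engagement tier.
Engagement tier is recorded after the campaign and is itself shifted by it — it sits on the causal path from campaign to outcome. Conditioning on a mediator would strip out part of the effect we want; the pooled comparison gives the total causal effect.
So P(outcome | do(Campaign D)) is just the pooled rate for Campaign D: 65/400 = 0.163.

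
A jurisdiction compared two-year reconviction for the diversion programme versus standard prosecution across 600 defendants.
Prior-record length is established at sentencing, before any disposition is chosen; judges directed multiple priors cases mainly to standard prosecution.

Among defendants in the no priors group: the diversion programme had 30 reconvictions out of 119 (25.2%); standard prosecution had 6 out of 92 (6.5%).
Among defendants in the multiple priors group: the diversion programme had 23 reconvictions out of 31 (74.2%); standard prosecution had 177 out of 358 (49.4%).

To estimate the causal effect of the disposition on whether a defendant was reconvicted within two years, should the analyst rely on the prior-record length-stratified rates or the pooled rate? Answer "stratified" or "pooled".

The prior-record length-specific comparison favours standard prosecution throughout, but the pooled figures favour the diversion programme. The question is whether to condition on prior-record length.
Prior-record length satisfies the back-door criterion: it is not a descendant of the disposition, and it blocks the spurious path from disposition to outcome. Adjusting for it (i.e., using the within-prior-record length rates) gives the causal effect.
Within each level — no priors: 25.2% vs 6.5%; multiple priors: 74.2% vs 49.4% — standard prosecution is lower every time.

stratified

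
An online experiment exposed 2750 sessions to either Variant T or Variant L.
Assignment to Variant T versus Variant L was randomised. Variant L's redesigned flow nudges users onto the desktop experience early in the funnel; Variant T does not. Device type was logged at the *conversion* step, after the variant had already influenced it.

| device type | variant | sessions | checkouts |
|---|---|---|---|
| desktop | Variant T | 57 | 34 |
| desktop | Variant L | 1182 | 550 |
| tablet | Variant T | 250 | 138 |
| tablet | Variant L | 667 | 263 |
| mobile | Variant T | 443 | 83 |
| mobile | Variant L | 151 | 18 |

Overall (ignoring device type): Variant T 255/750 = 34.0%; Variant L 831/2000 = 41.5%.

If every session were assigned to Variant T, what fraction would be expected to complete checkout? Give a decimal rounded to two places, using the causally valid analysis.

0.34

The stratified and pooled comparisons disagree (Variant T wins within each device type; Variant L wins overall), so the answer turns on the causal role of device type.
Device type is recorded after the variant and is itself shifted by it — it sits on the causal path from variant to outcome. Conditioning on a mediator would strip out part of the effect we want; the pooled comparison gives the total causal effect.
So P(outcome | do(Variant T)) is just the pooled rate for Variant T: 255/750 = 0.340.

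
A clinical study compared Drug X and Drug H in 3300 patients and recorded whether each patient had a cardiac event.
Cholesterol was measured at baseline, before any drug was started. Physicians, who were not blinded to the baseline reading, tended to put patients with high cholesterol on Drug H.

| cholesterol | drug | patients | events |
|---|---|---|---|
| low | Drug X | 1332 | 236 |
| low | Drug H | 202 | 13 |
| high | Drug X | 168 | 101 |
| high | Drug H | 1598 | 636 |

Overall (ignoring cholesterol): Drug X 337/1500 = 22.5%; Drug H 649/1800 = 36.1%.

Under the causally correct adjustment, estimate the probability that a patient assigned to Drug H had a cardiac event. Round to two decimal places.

Cholesterol differs across drugs for reasons unrelated to any effect of the drug itself, and it separately predicts the outcome — a classic confounder. We must compare within cholesterol levels.
Standardising Drug H to the population cholesterol mix: 0.465·13/202 + 0.535·636/1598 = 0.243.

0.24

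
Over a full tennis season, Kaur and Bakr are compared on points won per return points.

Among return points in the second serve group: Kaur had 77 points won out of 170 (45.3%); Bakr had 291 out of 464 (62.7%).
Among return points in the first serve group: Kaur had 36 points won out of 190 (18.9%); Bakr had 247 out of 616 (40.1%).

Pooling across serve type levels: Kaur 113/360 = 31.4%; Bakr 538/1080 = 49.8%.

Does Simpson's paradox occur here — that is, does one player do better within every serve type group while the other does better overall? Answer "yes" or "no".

no

Within each serve type level (second serve 45.3% vs 62.7%; first serve 18.9% vs 40.1%), Bakr has the higher rate every time. Pooled: 31.4% vs 49.8% — Bakr has the higher rate overall. They agree.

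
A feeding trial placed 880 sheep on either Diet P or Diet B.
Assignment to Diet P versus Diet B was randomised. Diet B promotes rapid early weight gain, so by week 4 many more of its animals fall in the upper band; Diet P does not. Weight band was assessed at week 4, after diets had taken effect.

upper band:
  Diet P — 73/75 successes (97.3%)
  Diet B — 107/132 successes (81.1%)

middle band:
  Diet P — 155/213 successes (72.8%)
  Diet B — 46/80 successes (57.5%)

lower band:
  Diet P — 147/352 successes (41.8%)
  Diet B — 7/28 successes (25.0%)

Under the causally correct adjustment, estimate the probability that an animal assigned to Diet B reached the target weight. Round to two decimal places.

0.67

Week-4 weight band is downstream of the diet. One should not condition on a consequence of treatment, so the overall rates are the right comparison.
So P(outcome | do(Diet B)) is just the pooled rate for Diet B: 160/240 = 0.667.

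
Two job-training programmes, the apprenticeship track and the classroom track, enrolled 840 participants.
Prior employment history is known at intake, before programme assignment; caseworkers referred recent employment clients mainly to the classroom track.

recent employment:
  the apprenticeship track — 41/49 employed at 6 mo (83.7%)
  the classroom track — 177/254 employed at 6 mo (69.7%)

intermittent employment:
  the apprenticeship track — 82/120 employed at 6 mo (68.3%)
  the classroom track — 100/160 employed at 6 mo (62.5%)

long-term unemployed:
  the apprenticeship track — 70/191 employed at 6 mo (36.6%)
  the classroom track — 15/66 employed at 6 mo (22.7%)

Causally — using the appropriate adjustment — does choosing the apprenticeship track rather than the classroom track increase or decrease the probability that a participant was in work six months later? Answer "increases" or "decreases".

Since prior employment history is a pre-existing factor (not a product of the programme) and it affects the outcome on its own, it is a confounder. The stratified rates, not the pooled rate, identify the causal effect.
Within each level — recent employment: 83.7% vs 69.7%; intermittent employment: 68.3% vs 62.5%; long-term unemployed: 36.6% vs 22.7% — the apprenticeship track is higher every time.

increases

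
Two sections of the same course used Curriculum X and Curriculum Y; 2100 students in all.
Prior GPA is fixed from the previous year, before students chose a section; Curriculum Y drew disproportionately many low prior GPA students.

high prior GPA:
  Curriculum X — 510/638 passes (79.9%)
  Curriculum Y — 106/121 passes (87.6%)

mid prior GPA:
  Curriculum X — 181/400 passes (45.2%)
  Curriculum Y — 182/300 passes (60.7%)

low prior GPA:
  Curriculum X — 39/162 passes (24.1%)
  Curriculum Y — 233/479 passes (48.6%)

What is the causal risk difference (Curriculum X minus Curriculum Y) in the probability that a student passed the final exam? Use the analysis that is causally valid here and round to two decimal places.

-0.15

Prior GPA band differs across teaching methods for reasons unrelated to any effect of the teaching method itself, and it separately predicts the outcome — a classic confounder. We must compare within prior GPA band levels.
Adjusting over the population distribution of prior GPA band: 0.361·(0.799−0.876) + 0.333·(0.453−0.607) + 0.305·(0.241−0.486) = -0.154.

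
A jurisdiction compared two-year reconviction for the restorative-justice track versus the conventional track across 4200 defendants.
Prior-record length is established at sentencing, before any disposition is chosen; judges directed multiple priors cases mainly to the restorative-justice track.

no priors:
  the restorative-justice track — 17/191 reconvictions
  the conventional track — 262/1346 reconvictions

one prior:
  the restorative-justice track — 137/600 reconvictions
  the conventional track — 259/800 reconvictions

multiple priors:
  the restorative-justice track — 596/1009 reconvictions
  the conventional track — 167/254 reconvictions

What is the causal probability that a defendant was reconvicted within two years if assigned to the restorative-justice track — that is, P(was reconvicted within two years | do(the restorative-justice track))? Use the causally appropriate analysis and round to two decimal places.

Prior-record length differs across dispositions for reasons unrelated to any effect of the disposition itself, and it separately predicts the outcome — a classic confounder. We must compare within prior-record length levels.
Standardising the restorative-justice track to the population prior-record length mix: 0.366·17/191 + 0.333·137/600 + 0.301·596/1009 = 0.286.

0.29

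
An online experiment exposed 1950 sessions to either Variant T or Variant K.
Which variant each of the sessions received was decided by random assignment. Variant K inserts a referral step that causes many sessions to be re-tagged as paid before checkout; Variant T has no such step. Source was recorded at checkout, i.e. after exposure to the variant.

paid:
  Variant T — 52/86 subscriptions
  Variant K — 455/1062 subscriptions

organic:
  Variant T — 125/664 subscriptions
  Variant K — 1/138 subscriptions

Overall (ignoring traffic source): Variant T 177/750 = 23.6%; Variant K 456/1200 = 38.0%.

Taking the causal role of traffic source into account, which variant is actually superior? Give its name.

Variant K

Traffic source is recorded after the variant and is itself shifted by it — it sits on the causal path from variant to outcome. Conditioning on a mediator would strip out part of the effect we want; the pooled comparison gives the total causal effect.
Pooled: Variant T 23.6% vs Variant K 38.0%; Variant K is higher overall.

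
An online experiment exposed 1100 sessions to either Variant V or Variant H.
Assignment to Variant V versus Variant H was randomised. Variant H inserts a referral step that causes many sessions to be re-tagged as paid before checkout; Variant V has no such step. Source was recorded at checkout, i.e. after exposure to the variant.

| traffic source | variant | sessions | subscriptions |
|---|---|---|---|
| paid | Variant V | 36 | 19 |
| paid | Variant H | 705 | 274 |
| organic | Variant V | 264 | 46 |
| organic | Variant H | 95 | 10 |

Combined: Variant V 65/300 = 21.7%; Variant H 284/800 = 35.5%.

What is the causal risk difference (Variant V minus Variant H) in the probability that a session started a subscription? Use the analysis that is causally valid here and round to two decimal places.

-0.14

Variant V is higher inside every traffic source stratum but Variant H is higher in aggregate. Whether to stratify depends on how traffic source relates to the variant.
Traffic source here is a post-treatment variable shaped by the variant; conditioning on it would introduce bias rather than remove it. The overall comparison is the causal one.
The causal difference is the pooled difference: 0.217 − 0.355 = -0.138.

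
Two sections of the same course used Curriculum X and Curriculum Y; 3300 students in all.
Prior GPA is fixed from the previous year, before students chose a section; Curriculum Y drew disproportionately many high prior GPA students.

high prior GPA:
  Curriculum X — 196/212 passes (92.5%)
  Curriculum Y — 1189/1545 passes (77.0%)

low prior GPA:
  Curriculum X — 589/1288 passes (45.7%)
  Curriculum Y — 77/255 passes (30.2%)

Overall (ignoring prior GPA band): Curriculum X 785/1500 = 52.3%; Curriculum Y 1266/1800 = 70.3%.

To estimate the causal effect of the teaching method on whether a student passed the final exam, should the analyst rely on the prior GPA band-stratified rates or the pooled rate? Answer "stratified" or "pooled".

The prior GPA band-specific comparison favours Curriculum X throughout, but the pooled figures favour Curriculum Y. The question is whether to condition on prior GPA band.
Prior GPA band is set before the teaching method has any effect — it is not caused by the teaching method — and it independently drives the outcome. That makes it a confounder, so the causal comparison is within prior GPA band levels.
Within each level — high prior GPA: 92.5% vs 77.0%; low prior GPA: 45.7% vs 30.2% — Curriculum X is higher every time.

stratified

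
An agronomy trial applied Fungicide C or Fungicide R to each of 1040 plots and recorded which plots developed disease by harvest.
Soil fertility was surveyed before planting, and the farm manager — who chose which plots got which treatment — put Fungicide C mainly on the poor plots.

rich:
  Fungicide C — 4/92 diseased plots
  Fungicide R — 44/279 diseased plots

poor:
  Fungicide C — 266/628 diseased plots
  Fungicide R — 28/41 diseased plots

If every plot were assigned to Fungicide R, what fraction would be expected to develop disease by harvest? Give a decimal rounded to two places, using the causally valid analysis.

0.50

Within every soil fertility level Fungicide C has the lower rate, yet pooled Fungicide R does — Simpson's reversal.
The imbalance in soil fertility arose from how plots were allocated, not from anything the fungicide did; and soil fertility independently affects the outcome. The pooled gap is confounded — condition on soil fertility.
Standardising Fungicide R to the population soil fertility mix: 0.357·44/279 + 0.643·28/41 = 0.496.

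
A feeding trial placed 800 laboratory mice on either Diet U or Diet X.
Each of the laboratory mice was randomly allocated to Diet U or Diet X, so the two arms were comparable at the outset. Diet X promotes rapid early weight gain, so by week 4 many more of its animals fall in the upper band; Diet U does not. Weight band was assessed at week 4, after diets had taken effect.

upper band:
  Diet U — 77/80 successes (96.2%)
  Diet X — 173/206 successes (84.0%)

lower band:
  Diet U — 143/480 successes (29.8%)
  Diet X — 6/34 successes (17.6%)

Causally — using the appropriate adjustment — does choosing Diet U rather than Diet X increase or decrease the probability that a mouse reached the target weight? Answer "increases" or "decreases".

decreases

Week-4 weight band lies on the pathway diet → week-4 weight band → outcome, so adjusting for it blocks the indirect effect. For the total causal effect of diet, use the unadjusted pooled rates.
Pooled: Diet U 39.3% vs Diet X 74.6%; Diet X is higher overall.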